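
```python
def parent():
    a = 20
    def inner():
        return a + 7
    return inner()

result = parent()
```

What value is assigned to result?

Step 1: parent() defines a = 20.
Step 2: inner() reads a = 20 from enclosing scope, returns 20 + 7 = 27.
Step 3: result = 27

The answer is 27.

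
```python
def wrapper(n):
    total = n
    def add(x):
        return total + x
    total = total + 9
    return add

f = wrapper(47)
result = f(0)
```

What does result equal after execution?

Step 1: wrapper(47) sets total = 47, then total = 47 + 9 = 56.
Step 2: Closures capture by reference, so add sees total = 56.
Step 3: f(0) returns 56 + 0 = 56

The answer is 56.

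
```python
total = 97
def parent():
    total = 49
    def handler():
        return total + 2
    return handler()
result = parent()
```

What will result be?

Step 1: parent() shadows global total with total = 49.
Step 2: handler() finds total = 49 in enclosing scope, computes 49 + 2 = 51.
Step 3: result = 51

The answer is 51.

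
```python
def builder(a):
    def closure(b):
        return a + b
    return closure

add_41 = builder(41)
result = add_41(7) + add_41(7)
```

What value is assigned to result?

Step 1: add_41 captures a = 41.
Step 2: add_41(7) = 41 + 7 = 48, called twice.
Step 3: result = 48 + 48 = 96

The answer is 96.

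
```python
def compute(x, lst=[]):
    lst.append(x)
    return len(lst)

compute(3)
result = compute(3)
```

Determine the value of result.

Step 1: Mutable default list persists between calls.
Step 2: First call: lst = [3], len = 1. Second call: lst = [3, 3], len = 2.
Step 3: result = 2

The answer is 2.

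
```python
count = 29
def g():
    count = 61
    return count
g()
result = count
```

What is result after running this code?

Step 1: Global count = 29.
Step 2: g() creates local count = 61 (shadow, not modification).
Step 3: After g() returns, global count is unchanged. result = 29

The answer is 29.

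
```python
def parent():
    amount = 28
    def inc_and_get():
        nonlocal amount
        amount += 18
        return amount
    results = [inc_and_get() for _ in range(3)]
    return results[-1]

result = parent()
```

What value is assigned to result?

Step 1: amount = 28.
Step 2: Three calls to inc_and_get(), each adding 18.
Step 3: Last value = 28 + 18 * 3 = 82

The answer is 82.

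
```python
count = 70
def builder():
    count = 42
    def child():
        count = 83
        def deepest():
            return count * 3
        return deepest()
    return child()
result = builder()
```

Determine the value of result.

Step 1: deepest() looks up count through LEGB: not local, finds count = 83 in enclosing child().
Step 2: Returns 83 * 3 = 249.
Step 3: result = 249

The answer is 249.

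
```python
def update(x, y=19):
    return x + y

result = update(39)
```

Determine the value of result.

Step 1: update(39) uses default y = 19.
Step 2: Returns 39 + 19 = 58.
Step 3: result = 58

The answer is 58.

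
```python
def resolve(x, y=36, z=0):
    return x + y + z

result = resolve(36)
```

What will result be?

Step 1: resolve(36) uses defaults y = 36, z = 0.
Step 2: Returns 36 + 36 + 0 = 72.
Step 3: result = 72

The answer is 72.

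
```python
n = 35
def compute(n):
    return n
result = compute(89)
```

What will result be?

Step 1: Global n = 35.
Step 2: compute(89) takes parameter n = 89, which shadows the global.
Step 3: result = 89

The answer is 89.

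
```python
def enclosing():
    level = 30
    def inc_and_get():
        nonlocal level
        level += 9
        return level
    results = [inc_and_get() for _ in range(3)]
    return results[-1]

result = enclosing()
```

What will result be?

Step 1: level = 30.
Step 2: Three calls to inc_and_get(), each adding 9.
Step 3: Last value = 30 + 9 * 3 = 57

The answer is 57.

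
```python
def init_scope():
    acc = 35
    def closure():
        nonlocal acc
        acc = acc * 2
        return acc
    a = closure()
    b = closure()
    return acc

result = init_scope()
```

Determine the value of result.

Step 1: acc starts at 35.
Step 2: First closure(): acc = 35 * 2 = 70.
Step 3: Second closure(): acc = 70 * 2 = 140.
Step 4: result = 140

The answer is 140.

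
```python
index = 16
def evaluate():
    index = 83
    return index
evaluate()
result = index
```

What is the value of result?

Step 1: index = 16 globally.
Step 2: evaluate() creates a LOCAL index = 83 (no global keyword!).
Step 3: The global index is unchanged. result = 16

The answer is 16.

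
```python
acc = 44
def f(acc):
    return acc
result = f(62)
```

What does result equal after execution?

Step 1: Global acc = 44.
Step 2: f(62) takes parameter acc = 62, which shadows the global.
Step 3: result = 62

The answer is 62.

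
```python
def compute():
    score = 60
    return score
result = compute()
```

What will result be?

Step 1: compute() defines score = 60 in its local scope.
Step 2: return score finds the local variable score = 60.
Step 3: result = 60

The answer is 60.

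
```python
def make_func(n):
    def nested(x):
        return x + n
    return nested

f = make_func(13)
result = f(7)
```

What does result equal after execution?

Step 1: make_func(13) creates a closure that captures n = 13.
Step 2: f(7) calls the closure with x = 7, returning 7 + 13 = 20.
Step 3: result = 20

The answer is 20.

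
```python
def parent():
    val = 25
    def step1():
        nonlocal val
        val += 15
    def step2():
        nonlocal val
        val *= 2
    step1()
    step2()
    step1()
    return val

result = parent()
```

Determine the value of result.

Step 1: val = 25.
Step 2: step1(): val = 25 + 15 = 40.
Step 3: step2(): val = 40 * 2 = 80.
Step 4: step1(): val = 80 + 15 = 95. result = 95

The answer is 95.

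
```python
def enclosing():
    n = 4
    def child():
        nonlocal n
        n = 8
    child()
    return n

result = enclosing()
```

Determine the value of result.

Step 1: enclosing() sets n = 4.
Step 2: child() uses nonlocal to reassign n = 8.
Step 3: result = 8

The answer is 8.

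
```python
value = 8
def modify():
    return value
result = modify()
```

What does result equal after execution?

Step 1: value = 8 is defined in the global scope.
Step 2: modify() looks up value. No local value exists, so Python checks the global scope via LEGB rule and finds value = 8.
Step 3: result = 8

The answer is 8.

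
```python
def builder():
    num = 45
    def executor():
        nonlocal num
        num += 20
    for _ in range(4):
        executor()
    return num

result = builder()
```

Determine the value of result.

Step 1: num = 45.
Step 2: executor() is called 4 times in a loop, each adding 20 via nonlocal.
Step 3: num = 45 + 20 * 4 = 125

The answer is 125.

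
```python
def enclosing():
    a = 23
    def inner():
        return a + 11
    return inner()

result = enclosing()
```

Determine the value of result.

Step 1: enclosing() defines a = 23.
Step 2: inner() reads a = 23 from enclosing scope, returns 23 + 11 = 34.
Step 3: result = 34

The answer is 34.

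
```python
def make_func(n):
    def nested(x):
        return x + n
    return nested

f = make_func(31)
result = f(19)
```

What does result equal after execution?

Step 1: make_func(31) creates a closure that captures n = 31.
Step 2: f(19) calls the closure with x = 19, returning 19 + 31 = 50.
Step 3: result = 50

The answer is 50.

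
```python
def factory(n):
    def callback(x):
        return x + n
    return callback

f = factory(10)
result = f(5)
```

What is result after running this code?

Step 1: factory(10) creates a closure that captures n = 10.
Step 2: f(5) calls the closure with x = 5, returning 5 + 10 = 15.
Step 3: result = 15

The answer is 15.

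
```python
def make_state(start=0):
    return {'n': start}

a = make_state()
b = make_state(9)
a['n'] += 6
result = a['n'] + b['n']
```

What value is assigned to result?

Step 1: make_state() returns a new dict each call (immutable default 0).
Step 2: a = {'n': 0}, b = {'n': 9}.
Step 3: a['n'] += 6 = 6. result = 6 + 9 = 15

The answer is 15.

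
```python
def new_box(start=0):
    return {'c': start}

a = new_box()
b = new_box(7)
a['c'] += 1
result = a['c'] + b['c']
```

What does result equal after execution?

Step 1: new_box() returns a new dict each call (immutable default 0).
Step 2: a = {'c': 0}, b = {'c': 7}.
Step 3: a['c'] += 1 = 1. result = 1 + 7 = 8

The answer is 8.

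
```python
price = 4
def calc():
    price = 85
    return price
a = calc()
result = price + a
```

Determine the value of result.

Step 1: Global price = 4. calc() returns local price = 85.
Step 2: a = 85. Global price still = 4.
Step 3: result = 4 + 85 = 89

The answer is 89.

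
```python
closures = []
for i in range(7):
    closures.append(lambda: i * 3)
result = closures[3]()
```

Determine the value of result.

Step 1: All lambdas reference the same variable i (late binding).
Step 2: After the loop, i = 6. Every lambda returns i * 3.
Step 3: closures[3]() = 6 * 3 = 18

The answer is 18.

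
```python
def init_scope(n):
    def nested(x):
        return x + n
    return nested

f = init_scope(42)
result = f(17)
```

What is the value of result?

Step 1: init_scope(42) creates a closure that captures n = 42.
Step 2: f(17) calls the closure with x = 17, returning 17 + 42 = 59.
Step 3: result = 59

The answer is 59.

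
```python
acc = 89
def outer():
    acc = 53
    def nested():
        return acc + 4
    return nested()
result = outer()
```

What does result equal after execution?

Step 1: outer() shadows global acc with acc = 53.
Step 2: nested() finds acc = 53 in enclosing scope, computes 53 + 4 = 57.
Step 3: result = 57

The answer is 57.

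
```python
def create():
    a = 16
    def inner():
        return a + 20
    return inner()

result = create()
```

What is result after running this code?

Step 1: create() defines a = 16.
Step 2: inner() reads a = 16 from enclosing scope, returns 16 + 20 = 36.
Step 3: result = 36

The answer is 36.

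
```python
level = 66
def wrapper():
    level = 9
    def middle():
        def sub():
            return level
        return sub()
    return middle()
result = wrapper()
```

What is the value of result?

Step 1: wrapper() defines level = 9. middle() and sub() have no local level.
Step 2: sub() checks local (none), enclosing middle() (none), enclosing wrapper() and finds level = 9.
Step 3: result = 9

The answer is 9.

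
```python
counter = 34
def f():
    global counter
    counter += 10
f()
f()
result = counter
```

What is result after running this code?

Step 1: counter = 34.
Step 2: First f(): counter = 34 + 10 = 44.
Step 3: Second f(): counter = 44 + 10 = 54. result = 54

The answer is 54.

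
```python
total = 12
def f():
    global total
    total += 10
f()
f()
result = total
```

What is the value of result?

Step 1: total = 12.
Step 2: First f(): total = 12 + 10 = 22.
Step 3: Second f(): total = 22 + 10 = 32. result = 32

The answer is 32.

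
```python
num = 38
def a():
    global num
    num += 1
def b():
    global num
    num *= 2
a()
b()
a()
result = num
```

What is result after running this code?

Step 1: num = 38.
Step 2: a(): num = 38 + 1 = 39.
Step 3: b(): num = 39 * 2 = 78.
Step 4: a(): num = 78 + 1 = 79

The answer is 79.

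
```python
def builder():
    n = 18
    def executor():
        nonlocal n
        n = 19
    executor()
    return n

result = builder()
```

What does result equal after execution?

Step 1: builder() sets n = 18.
Step 2: executor() uses nonlocal to reassign n = 19.
Step 3: result = 19

The answer is 19.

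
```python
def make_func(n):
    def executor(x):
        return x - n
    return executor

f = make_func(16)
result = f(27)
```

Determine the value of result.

Step 1: make_func(16) creates a closure capturing n = 16.
Step 2: f(27) computes 27 - 16 = 11.
Step 3: result = 11

The answer is 11.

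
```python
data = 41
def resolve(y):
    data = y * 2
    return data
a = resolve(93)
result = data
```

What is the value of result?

Step 1: Global data = 41.
Step 2: resolve(93) creates local data = 93 * 2 = 186.
Step 3: Global data unchanged because no global keyword. result = 41

The answer is 41.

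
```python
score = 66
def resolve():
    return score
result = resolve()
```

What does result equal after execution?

Step 1: score = 66 is defined in the global scope.
Step 2: resolve() looks up score. No local score exists, so Python checks the global scope via LEGB rule and finds score = 66.
Step 3: result = 66

The answer is 66.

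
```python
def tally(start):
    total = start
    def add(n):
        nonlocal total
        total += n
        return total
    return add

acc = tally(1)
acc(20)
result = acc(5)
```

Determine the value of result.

Step 1: tally(1) creates closure with total = 1.
Step 2: First acc(20): total = 1 + 20 = 21.
Step 3: Second acc(5): total = 21 + 5 = 26. result = 26

The answer is 26.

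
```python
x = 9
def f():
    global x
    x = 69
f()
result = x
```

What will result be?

Step 1: x = 9 globally.
Step 2: f() declares global x and sets it to 69.
Step 3: After f(), global x = 69. result = 69

The answer is 69.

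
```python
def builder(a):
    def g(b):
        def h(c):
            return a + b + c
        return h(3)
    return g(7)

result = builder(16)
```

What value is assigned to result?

Step 1: a = 16, b = 7, c = 3 across three nested scopes.
Step 2: h() accesses all three via LEGB rule.
Step 3: result = 16 + 7 + 3 = 26

The answer is 26.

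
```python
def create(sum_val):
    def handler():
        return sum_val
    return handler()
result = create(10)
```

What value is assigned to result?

Step 1: create(10) binds parameter sum_val = 10.
Step 2: handler() looks up sum_val in enclosing scope and finds the parameter sum_val = 10.
Step 3: result = 10

The answer is 10.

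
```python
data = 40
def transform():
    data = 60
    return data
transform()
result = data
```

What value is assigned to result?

Step 1: data = 40 globally.
Step 2: transform() creates a LOCAL data = 60 (no global keyword!).
Step 3: The global data is unchanged. result = 40

The answer is 40.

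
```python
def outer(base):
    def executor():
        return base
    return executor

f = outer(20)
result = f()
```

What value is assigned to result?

Step 1: outer(20) creates closure capturing base = 20.
Step 2: f() returns the captured base = 20.
Step 3: result = 20

The answer is 20.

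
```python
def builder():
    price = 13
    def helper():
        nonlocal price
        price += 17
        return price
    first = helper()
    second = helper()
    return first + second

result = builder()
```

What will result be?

Step 1: price starts at 13.
Step 2: First call: price = 13 + 17 = 30, returns 30.
Step 3: Second call: price = 30 + 17 = 47, returns 47.
Step 4: result = 30 + 47 = 77

The answer is 77.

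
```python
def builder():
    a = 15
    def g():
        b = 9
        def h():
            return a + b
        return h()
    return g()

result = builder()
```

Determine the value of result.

Step 1: builder() defines a = 15. g() defines b = 9.
Step 2: h() accesses both from enclosing scopes: a = 15, b = 9.
Step 3: result = 15 + 9 = 24

The answer is 24.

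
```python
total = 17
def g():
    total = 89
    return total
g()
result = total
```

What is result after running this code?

Step 1: total = 17 globally.
Step 2: g() creates a LOCAL total = 89 (no global keyword!).
Step 3: The global total is unchanged. result = 17

The answer is 17.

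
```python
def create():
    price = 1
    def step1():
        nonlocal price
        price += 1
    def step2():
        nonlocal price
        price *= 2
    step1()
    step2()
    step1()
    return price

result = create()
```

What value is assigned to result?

Step 1: price = 1.
Step 2: step1(): price = 1 + 1 = 2.
Step 3: step2(): price = 2 * 2 = 4.
Step 4: step1(): price = 4 + 1 = 5. result = 5

The answer is 5.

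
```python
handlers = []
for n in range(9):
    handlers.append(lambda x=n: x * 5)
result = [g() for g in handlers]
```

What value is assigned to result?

Step 1: Default arg x=n captures n at each iteration.
Step 2: handlers[k] has x defaulting to k, returns k * 5.
Step 3: result = [0, 5, 10, 15, 20, 25, 30, 35, 40]

The answer is [0, 5, 10, 15, 20, 25, 30, 35, 40].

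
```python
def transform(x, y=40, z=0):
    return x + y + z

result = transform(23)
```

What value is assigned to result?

Step 1: transform(23) uses defaults y = 40, z = 0.
Step 2: Returns 23 + 40 + 0 = 63.
Step 3: result = 63

The answer is 63.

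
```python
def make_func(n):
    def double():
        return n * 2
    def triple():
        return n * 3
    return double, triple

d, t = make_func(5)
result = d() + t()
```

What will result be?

Step 1: Both closures capture the same n = 5.
Step 2: d() = 5 * 2 = 10, t() = 5 * 3 = 15.
Step 3: result = 10 + 15 = 25

The answer is 25.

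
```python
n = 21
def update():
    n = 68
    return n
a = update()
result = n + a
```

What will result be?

Step 1: Global n = 21. update() returns local n = 68.
Step 2: a = 68. Global n still = 21.
Step 3: result = 21 + 68 = 89

The answer is 89.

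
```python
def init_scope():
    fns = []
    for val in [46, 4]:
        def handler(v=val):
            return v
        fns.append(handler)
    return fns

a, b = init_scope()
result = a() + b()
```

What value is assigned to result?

Step 1: Default argument v=val captures val at each iteration.
Step 2: a() returns 46 (captured at first iteration), b() returns 4 (captured at second).
Step 3: result = 46 + 4 = 50

The answer is 50.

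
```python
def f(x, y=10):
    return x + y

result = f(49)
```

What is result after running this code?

Step 1: f(49) uses default y = 10.
Step 2: Returns 49 + 10 = 59.
Step 3: result = 59

The answer is 59.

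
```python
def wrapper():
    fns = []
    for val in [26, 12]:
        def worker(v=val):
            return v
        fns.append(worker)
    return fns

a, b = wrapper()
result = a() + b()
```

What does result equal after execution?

Step 1: Default argument v=val captures val at each iteration.
Step 2: a() returns 26 (captured at first iteration), b() returns 12 (captured at second).
Step 3: result = 26 + 12 = 38

The answer is 38.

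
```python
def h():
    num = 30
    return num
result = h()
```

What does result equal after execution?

Step 1: h() defines num = 30 in its local scope.
Step 2: return num finds the local variable num = 30.
Step 3: result = 30

The answer is 30.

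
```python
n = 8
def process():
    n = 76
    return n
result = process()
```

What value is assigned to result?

Step 1: Global n = 8.
Step 2: process() creates local n = 76, shadowing the global.
Step 3: Returns local n = 76. result = 76

The answer is 76.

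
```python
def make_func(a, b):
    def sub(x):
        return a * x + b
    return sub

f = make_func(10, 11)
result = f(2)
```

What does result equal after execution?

Step 1: make_func(10, 11) captures a = 10, b = 11.
Step 2: f(2) computes 10 * 2 + 11 = 31.
Step 3: result = 31

The answer is 31.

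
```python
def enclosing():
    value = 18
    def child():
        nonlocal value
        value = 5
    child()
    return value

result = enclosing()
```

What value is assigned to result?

Step 1: enclosing() sets value = 18.
Step 2: child() uses nonlocal to reassign value = 5.
Step 3: result = 5

The answer is 5.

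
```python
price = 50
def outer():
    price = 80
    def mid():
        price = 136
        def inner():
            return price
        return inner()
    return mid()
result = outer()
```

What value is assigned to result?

Step 1: Three levels of shadowing: global 50, outer 80, mid 136.
Step 2: inner() finds price = 136 in enclosing mid() scope.
Step 3: result = 136

The answer is 136.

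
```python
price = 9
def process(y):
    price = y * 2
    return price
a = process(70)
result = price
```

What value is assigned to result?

Step 1: Global price = 9.
Step 2: process(70) creates local price = 70 * 2 = 140.
Step 3: Global price unchanged because no global keyword. result = 9

The answer is 9.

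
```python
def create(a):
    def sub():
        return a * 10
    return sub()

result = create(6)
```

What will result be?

Step 1: create(6) binds parameter a = 6.
Step 2: sub() accesses a = 6 from enclosing scope.
Step 3: result = 6 * 10 = 60

The answer is 60.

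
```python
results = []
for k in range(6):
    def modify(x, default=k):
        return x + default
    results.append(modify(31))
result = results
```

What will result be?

Step 1: Default argument default=k is evaluated at function definition time.
Step 2: Each iteration creates modify with default = current k value.
Step 3: modify(31) returns 31 + default. results = [31, 32, 33, 34, 35, 36]

The answer is [31, 32, 33, 34, 35, 36].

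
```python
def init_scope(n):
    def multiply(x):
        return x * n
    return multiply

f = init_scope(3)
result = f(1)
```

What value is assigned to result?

Step 1: init_scope(3) returns multiply closure with n = 3.
Step 2: f(1) computes 1 * 3 = 3.
Step 3: result = 3

The answer is 3.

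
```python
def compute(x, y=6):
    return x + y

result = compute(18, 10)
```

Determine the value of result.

Step 1: compute(18, 10) overrides default y with 10.
Step 2: Returns 18 + 10 = 28.
Step 3: result = 28

The answer is 28.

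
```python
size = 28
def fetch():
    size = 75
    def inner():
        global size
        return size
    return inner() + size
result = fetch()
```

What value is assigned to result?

Step 1: Global size = 28. fetch() shadows with local size = 75.
Step 2: inner() uses global keyword, so inner() returns global size = 28.
Step 3: fetch() returns 28 + 75 = 103

The answer is 103.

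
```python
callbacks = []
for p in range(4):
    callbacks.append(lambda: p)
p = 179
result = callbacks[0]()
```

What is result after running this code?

Step 1: Lambdas capture the variable p by reference, not by value.
Step 2: After the loop, p is reassigned to 179.
Step 3: callbacks[0]() looks up the current p = 179. result = 179

The answer is 179.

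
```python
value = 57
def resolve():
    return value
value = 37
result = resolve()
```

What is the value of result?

Step 1: value is first set to 57, then reassigned to 37.
Step 2: resolve() is called after the reassignment, so it looks up the current global value = 37.
Step 3: result = 37

The answer is 37.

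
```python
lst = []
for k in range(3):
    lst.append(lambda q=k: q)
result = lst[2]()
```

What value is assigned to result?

Step 1: Default argument q=k captures k's value at each iteration.
Step 2: lst[2] captured q = 2 when k was 2.
Step 3: result = 2

The answer is 2.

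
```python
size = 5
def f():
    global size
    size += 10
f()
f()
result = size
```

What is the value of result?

Step 1: size = 5.
Step 2: First f(): size = 5 + 10 = 15.
Step 3: Second f(): size = 15 + 10 = 25. result = 25

The answer is 25.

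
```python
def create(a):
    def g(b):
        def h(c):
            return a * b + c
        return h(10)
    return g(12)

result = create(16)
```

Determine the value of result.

Step 1: a = 16, b = 12, c = 10.
Step 2: h() computes a * b + c = 16 * 12 + 10 = 202.
Step 3: result = 202

The answer is 202.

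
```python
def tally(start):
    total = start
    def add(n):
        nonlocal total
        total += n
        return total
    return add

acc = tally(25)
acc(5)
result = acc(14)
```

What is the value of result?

Step 1: tally(25) creates closure with total = 25.
Step 2: First acc(5): total = 25 + 5 = 30.
Step 3: Second acc(14): total = 30 + 14 = 44. result = 44

The answer is 44.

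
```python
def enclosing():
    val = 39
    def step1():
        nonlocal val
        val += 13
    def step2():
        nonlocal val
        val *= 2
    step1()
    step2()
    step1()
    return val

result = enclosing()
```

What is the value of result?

Step 1: val = 39.
Step 2: step1(): val = 39 + 13 = 52.
Step 3: step2(): val = 52 * 2 = 104.
Step 4: step1(): val = 104 + 13 = 117. result = 117

The answer is 117.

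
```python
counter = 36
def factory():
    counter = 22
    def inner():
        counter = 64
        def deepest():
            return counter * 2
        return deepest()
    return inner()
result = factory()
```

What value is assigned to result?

Step 1: deepest() looks up counter through LEGB: not local, finds counter = 64 in enclosing inner().
Step 2: Returns 64 * 2 = 128.
Step 3: result = 128

The answer is 128.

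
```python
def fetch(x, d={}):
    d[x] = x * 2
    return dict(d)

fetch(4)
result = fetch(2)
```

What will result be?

Step 1: Mutable default dict is shared across calls.
Step 2: First call adds 4: 8. Second call adds 2: 4.
Step 3: result = {4: 8, 2: 4}

The answer is {4: 8, 2: 4}.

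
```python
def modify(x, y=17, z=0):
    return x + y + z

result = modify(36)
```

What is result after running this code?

Step 1: modify(36) uses defaults y = 17, z = 0.
Step 2: Returns 36 + 17 + 0 = 53.
Step 3: result = 53

The answer is 53.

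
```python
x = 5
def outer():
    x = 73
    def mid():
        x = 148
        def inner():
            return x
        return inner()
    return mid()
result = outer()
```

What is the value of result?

Step 1: Three levels of shadowing: global 5, outer 73, mid 148.
Step 2: inner() finds x = 148 in enclosing mid() scope.
Step 3: result = 148

The answer is 148.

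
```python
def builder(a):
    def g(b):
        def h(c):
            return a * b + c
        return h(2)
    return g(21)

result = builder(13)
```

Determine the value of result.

Step 1: a = 13, b = 21, c = 2.
Step 2: h() computes a * b + c = 13 * 21 + 2 = 275.
Step 3: result = 275

The answer is 275.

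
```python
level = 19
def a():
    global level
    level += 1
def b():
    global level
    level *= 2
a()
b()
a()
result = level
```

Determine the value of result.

Step 1: level = 19.
Step 2: a(): level = 19 + 1 = 20.
Step 3: b(): level = 20 * 2 = 40.
Step 4: a(): level = 40 + 1 = 41

The answer is 41.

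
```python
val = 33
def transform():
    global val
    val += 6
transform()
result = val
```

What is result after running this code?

Step 1: val = 33 globally.
Step 2: transform() modifies global val: val += 6 = 39.
Step 3: result = 39

The answer is 39.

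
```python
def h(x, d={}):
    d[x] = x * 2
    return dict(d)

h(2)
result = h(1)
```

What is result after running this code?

Step 1: Mutable default dict is shared across calls.
Step 2: First call adds 2: 4. Second call adds 1: 2.
Step 3: result = {2: 4, 1: 2}

The answer is {2: 4, 1: 2}.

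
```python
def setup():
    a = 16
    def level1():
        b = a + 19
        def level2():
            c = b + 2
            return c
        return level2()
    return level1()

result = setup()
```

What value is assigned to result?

Step 1: a = 16. b = a + 19 = 35.
Step 2: c = b + 2 = 35 + 2 = 37.
Step 3: result = 37

The answer is 37.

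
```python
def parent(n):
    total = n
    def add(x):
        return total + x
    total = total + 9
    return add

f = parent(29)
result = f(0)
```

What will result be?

Step 1: parent(29) sets total = 29, then total = 29 + 9 = 38.
Step 2: Closures capture by reference, so add sees total = 38.
Step 3: f(0) returns 38 + 0 = 38

The answer is 38.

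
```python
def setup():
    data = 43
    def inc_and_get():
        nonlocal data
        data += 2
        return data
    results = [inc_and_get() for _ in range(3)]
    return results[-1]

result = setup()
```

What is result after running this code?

Step 1: data = 43.
Step 2: Three calls to inc_and_get(), each adding 2.
Step 3: Last value = 43 + 2 * 3 = 49

The answer is 49.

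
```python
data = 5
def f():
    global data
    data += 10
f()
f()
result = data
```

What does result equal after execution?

Step 1: data = 5.
Step 2: First f(): data = 5 + 10 = 15.
Step 3: Second f(): data = 15 + 10 = 25. result = 25

The answer is 25.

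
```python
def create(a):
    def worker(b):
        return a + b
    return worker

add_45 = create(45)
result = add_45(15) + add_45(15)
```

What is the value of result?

Step 1: add_45 captures a = 45.
Step 2: add_45(15) = 45 + 15 = 60, called twice.
Step 3: result = 60 + 60 = 120

The answer is 120.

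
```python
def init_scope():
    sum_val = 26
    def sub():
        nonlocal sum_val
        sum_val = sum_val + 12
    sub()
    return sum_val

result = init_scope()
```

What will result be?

Step 1: init_scope() sets sum_val = 26.
Step 2: sub() uses nonlocal to modify sum_val in init_scope's scope: sum_val = 26 + 12 = 38.
Step 3: init_scope() returns the modified sum_val = 38

The answer is 38.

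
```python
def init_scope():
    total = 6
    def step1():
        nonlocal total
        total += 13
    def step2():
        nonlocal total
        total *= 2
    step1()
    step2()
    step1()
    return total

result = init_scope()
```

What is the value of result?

Step 1: total = 6.
Step 2: step1(): total = 6 + 13 = 19.
Step 3: step2(): total = 19 * 2 = 38.
Step 4: step1(): total = 38 + 13 = 51. result = 51

The answer is 51.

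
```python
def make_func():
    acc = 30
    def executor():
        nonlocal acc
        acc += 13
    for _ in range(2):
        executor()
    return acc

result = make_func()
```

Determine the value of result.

Step 1: acc = 30.
Step 2: executor() is called 2 times in a loop, each adding 13 via nonlocal.
Step 3: acc = 30 + 13 * 2 = 56

The answer is 56.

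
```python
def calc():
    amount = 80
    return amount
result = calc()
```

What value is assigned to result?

Step 1: calc() defines amount = 80 in its local scope.
Step 2: return amount finds the local variable amount = 80.
Step 3: result = 80

The answer is 80.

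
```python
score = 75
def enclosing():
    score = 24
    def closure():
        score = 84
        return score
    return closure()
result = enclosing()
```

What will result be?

Step 1: Three scopes define score: global (75), enclosing (24), closure (84).
Step 2: closure() has its own local score = 84, which shadows both enclosing and global.
Step 3: result = 84 (local wins in LEGB)

The answer is 84.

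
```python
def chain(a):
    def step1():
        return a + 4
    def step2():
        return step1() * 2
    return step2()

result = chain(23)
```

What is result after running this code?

Step 1: chain(23) captures a = 23.
Step 2: step2() calls step1() which returns 23 + 4 = 27.
Step 3: step2() returns 27 * 2 = 54

The answer is 54.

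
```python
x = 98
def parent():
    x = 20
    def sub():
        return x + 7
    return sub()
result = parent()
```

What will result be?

Step 1: parent() shadows global x with x = 20.
Step 2: sub() finds x = 20 in enclosing scope, computes 20 + 7 = 27.
Step 3: result = 27

The answer is 27.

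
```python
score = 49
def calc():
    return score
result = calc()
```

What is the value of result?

Step 1: score = 49 is defined in the global scope.
Step 2: calc() looks up score. No local score exists, so Python checks the global scope via LEGB rule and finds score = 49.
Step 3: result = 49

The answer is 49.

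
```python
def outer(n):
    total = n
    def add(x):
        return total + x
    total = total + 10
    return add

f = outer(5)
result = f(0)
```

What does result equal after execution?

Step 1: outer(5) sets total = 5, then total = 5 + 10 = 15.
Step 2: Closures capture by reference, so add sees total = 15.
Step 3: f(0) returns 15 + 0 = 15

The answer is 15.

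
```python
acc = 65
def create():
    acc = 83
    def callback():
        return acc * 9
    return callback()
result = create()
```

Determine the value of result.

Step 1: create() shadows global acc with acc = 83.
Step 2: callback() finds acc = 83 in enclosing scope, computes 83 * 9 = 747.
Step 3: result = 747

The answer is 747.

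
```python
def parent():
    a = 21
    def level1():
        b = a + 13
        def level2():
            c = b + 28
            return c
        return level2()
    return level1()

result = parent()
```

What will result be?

Step 1: a = 21. b = a + 13 = 34.
Step 2: c = b + 28 = 34 + 28 = 62.
Step 3: result = 62

The answer is 62.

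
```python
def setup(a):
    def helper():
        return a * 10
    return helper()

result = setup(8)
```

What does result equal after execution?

Step 1: setup(8) binds parameter a = 8.
Step 2: helper() accesses a = 8 from enclosing scope.
Step 3: result = 8 * 10 = 80

The answer is 80.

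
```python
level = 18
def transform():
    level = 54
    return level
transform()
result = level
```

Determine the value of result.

Step 1: level = 18 globally.
Step 2: transform() creates a LOCAL level = 54 (no global keyword!).
Step 3: The global level is unchanged. result = 18

The answer is 18.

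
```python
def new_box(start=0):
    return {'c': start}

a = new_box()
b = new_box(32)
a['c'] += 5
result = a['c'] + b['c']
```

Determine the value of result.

Step 1: new_box() returns a new dict each call (immutable default 0).
Step 2: a = {'c': 0}, b = {'c': 32}.
Step 3: a['c'] += 5 = 5. result = 5 + 32 = 37

The answer is 37.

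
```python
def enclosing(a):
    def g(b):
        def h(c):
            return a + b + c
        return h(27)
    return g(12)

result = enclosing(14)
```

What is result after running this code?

Step 1: a = 14, b = 12, c = 27 across three nested scopes.
Step 2: h() accesses all three via LEGB rule.
Step 3: result = 14 + 12 + 27 = 53

The answer is 53.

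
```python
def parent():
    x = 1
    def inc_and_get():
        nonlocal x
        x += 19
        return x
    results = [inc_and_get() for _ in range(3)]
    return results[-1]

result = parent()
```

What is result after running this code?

Step 1: x = 1.
Step 2: Three calls to inc_and_get(), each adding 19.
Step 3: Last value = 1 + 19 * 3 = 58

The answer is 58.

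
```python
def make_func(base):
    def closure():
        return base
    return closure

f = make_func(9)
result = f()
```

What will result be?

Step 1: make_func(9) creates closure capturing base = 9.
Step 2: f() returns the captured base = 9.
Step 3: result = 9

The answer is 9.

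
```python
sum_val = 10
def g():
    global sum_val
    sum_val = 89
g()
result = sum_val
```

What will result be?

Step 1: sum_val = 10 globally.
Step 2: g() declares global sum_val and sets it to 89.
Step 3: After g(), global sum_val = 89. result = 89

The answer is 89.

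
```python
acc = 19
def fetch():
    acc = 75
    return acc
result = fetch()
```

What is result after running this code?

Step 1: Global acc = 19.
Step 2: fetch() creates local acc = 75, shadowing the global.
Step 3: Returns local acc = 75. result = 75

The answer is 75.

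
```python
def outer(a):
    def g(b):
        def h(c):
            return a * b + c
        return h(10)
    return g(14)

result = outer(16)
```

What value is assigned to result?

Step 1: a = 16, b = 14, c = 10.
Step 2: h() computes a * b + c = 16 * 14 + 10 = 234.
Step 3: result = 234

The answer is 234.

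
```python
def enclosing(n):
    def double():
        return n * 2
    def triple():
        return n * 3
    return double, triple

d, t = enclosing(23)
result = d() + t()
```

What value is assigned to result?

Step 1: Both closures capture the same n = 23.
Step 2: d() = 23 * 2 = 46, t() = 23 * 3 = 69.
Step 3: result = 46 + 69 = 115

The answer is 115.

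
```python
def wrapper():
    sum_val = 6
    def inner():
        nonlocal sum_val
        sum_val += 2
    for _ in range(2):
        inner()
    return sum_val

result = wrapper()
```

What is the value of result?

Step 1: sum_val = 6.
Step 2: inner() is called 2 times in a loop, each adding 2 via nonlocal.
Step 3: sum_val = 6 + 2 * 2 = 10

The answer is 10.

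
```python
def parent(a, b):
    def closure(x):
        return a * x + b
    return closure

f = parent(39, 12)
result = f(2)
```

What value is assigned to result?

Step 1: parent(39, 12) captures a = 39, b = 12.
Step 2: f(2) computes 39 * 2 + 12 = 90.
Step 3: result = 90

The answer is 90.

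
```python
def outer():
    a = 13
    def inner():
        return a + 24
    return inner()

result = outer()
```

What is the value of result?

Step 1: outer() defines a = 13.
Step 2: inner() reads a = 13 from enclosing scope, returns 13 + 24 = 37.
Step 3: result = 37

The answer is 37.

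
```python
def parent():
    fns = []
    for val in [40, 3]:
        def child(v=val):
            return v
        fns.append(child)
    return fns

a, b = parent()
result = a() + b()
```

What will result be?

Step 1: Default argument v=val captures val at each iteration.
Step 2: a() returns 40 (captured at first iteration), b() returns 3 (captured at second).
Step 3: result = 40 + 3 = 43

The answer is 43.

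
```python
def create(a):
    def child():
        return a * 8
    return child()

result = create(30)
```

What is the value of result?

Step 1: create(30) binds parameter a = 30.
Step 2: child() accesses a = 30 from enclosing scope.
Step 3: result = 30 * 8 = 240

The answer is 240.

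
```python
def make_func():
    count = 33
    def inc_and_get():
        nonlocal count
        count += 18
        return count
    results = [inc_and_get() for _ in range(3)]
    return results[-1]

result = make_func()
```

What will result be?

Step 1: count = 33.
Step 2: Three calls to inc_and_get(), each adding 18.
Step 3: Last value = 33 + 18 * 3 = 87

The answer is 87.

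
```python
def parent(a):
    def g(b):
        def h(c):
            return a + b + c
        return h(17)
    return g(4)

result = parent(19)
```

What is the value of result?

Step 1: a = 19, b = 4, c = 17 across three nested scopes.
Step 2: h() accesses all three via LEGB rule.
Step 3: result = 19 + 4 + 17 = 40

The answer is 40.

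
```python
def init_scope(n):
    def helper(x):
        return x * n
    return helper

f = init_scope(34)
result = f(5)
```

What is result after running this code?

Step 1: init_scope(34) creates a closure capturing n = 34.
Step 2: f(5) computes 5 * 34 = 170.
Step 3: result = 170

The answer is 170.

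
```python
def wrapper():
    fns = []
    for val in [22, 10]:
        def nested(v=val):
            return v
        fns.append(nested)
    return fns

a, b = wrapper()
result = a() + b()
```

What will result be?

Step 1: Default argument v=val captures val at each iteration.
Step 2: a() returns 22 (captured at first iteration), b() returns 10 (captured at second).
Step 3: result = 22 + 10 = 32

The answer is 32.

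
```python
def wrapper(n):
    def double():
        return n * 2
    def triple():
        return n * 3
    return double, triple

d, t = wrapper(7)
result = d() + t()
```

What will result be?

Step 1: Both closures capture the same n = 7.
Step 2: d() = 7 * 2 = 14, t() = 7 * 3 = 21.
Step 3: result = 14 + 21 = 35

The answer is 35.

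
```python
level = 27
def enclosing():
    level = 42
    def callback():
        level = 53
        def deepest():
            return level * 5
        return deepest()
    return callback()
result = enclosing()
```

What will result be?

Step 1: deepest() looks up level through LEGB: not local, finds level = 53 in enclosing callback().
Step 2: Returns 53 * 5 = 265.
Step 3: result = 265

The answer is 265.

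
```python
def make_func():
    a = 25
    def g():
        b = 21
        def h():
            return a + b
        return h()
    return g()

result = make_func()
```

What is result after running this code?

Step 1: make_func() defines a = 25. g() defines b = 21.
Step 2: h() accesses both from enclosing scopes: a = 25, b = 21.
Step 3: result = 25 + 21 = 46

The answer is 46.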